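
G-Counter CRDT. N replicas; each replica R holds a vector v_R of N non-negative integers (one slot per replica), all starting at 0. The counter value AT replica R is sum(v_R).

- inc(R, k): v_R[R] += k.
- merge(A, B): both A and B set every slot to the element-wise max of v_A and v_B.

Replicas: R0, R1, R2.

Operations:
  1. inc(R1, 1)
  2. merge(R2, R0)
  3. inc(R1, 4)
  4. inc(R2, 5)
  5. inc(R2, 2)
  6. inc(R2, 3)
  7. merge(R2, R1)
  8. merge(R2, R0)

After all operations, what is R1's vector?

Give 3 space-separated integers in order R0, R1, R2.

Answer: 0 5 10

Derivation:
Op 1: inc R1 by 1 -> R1=(0,1,0) value=1
Op 2: merge R2<->R0 -> R2=(0,0,0) R0=(0,0,0)
Op 3: inc R1 by 4 -> R1=(0,5,0) value=5
Op 4: inc R2 by 5 -> R2=(0,0,5) value=5
Op 5: inc R2 by 2 -> R2=(0,0,7) value=7
Op 6: inc R2 by 3 -> R2=(0,0,10) value=10
Op 7: merge R2<->R1 -> R2=(0,5,10) R1=(0,5,10)
Op 8: merge R2<->R0 -> R2=(0,5,10) R0=(0,5,10)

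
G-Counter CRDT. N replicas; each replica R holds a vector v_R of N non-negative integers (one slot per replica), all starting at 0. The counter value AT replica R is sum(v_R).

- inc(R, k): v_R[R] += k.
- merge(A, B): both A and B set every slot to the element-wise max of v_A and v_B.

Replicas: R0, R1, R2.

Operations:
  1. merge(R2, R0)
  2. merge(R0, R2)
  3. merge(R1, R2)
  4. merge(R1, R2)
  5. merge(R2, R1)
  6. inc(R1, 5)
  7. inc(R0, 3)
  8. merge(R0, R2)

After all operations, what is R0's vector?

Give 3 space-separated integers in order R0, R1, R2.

Op 1: merge R2<->R0 -> R2=(0,0,0) R0=(0,0,0)
Op 2: merge R0<->R2 -> R0=(0,0,0) R2=(0,0,0)
Op 3: merge R1<->R2 -> R1=(0,0,0) R2=(0,0,0)
Op 4: merge R1<->R2 -> R1=(0,0,0) R2=(0,0,0)
Op 5: merge R2<->R1 -> R2=(0,0,0) R1=(0,0,0)
Op 6: inc R1 by 5 -> R1=(0,5,0) value=5
Op 7: inc R0 by 3 -> R0=(3,0,0) value=3
Op 8: merge R0<->R2 -> R0=(3,0,0) R2=(3,0,0)

Answer: 3 0 0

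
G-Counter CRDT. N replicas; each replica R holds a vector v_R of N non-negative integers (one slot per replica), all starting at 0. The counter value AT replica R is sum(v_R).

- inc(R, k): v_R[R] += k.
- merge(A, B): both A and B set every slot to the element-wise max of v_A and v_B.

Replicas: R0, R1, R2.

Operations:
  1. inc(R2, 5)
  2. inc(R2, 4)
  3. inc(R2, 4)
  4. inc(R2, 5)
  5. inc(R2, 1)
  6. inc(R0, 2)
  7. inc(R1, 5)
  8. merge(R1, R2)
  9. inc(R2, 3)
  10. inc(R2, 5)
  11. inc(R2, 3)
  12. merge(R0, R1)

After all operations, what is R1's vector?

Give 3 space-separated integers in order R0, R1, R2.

Op 1: inc R2 by 5 -> R2=(0,0,5) value=5
Op 2: inc R2 by 4 -> R2=(0,0,9) value=9
Op 3: inc R2 by 4 -> R2=(0,0,13) value=13
Op 4: inc R2 by 5 -> R2=(0,0,18) value=18
Op 5: inc R2 by 1 -> R2=(0,0,19) value=19
Op 6: inc R0 by 2 -> R0=(2,0,0) value=2
Op 7: inc R1 by 5 -> R1=(0,5,0) value=5
Op 8: merge R1<->R2 -> R1=(0,5,19) R2=(0,5,19)
Op 9: inc R2 by 3 -> R2=(0,5,22) value=27
Op 10: inc R2 by 5 -> R2=(0,5,27) value=32
Op 11: inc R2 by 3 -> R2=(0,5,30) value=35
Op 12: merge R0<->R1 -> R0=(2,5,19) R1=(2,5,19)

Answer: 2 5 19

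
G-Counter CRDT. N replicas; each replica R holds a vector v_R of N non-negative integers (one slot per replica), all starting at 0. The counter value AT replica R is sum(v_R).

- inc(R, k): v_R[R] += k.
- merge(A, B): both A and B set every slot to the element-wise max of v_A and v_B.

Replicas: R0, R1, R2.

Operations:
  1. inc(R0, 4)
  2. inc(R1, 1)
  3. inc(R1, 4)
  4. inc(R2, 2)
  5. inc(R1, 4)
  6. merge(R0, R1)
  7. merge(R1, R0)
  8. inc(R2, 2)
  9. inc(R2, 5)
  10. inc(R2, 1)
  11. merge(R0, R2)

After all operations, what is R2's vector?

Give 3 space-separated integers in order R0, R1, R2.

Op 1: inc R0 by 4 -> R0=(4,0,0) value=4
Op 2: inc R1 by 1 -> R1=(0,1,0) value=1
Op 3: inc R1 by 4 -> R1=(0,5,0) value=5
Op 4: inc R2 by 2 -> R2=(0,0,2) value=2
Op 5: inc R1 by 4 -> R1=(0,9,0) value=9
Op 6: merge R0<->R1 -> R0=(4,9,0) R1=(4,9,0)
Op 7: merge R1<->R0 -> R1=(4,9,0) R0=(4,9,0)
Op 8: inc R2 by 2 -> R2=(0,0,4) value=4
Op 9: inc R2 by 5 -> R2=(0,0,9) value=9
Op 10: inc R2 by 1 -> R2=(0,0,10) value=10
Op 11: merge R0<->R2 -> R0=(4,9,10) R2=(4,9,10)

Answer: 4 9 10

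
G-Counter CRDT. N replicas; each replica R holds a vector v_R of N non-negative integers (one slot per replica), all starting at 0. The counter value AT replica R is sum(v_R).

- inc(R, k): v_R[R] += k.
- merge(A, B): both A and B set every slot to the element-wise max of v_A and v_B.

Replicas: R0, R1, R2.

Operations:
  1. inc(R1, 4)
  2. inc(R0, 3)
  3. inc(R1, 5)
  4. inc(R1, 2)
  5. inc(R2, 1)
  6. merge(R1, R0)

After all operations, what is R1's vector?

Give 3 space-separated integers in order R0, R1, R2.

Op 1: inc R1 by 4 -> R1=(0,4,0) value=4
Op 2: inc R0 by 3 -> R0=(3,0,0) value=3
Op 3: inc R1 by 5 -> R1=(0,9,0) value=9
Op 4: inc R1 by 2 -> R1=(0,11,0) value=11
Op 5: inc R2 by 1 -> R2=(0,0,1) value=1
Op 6: merge R1<->R0 -> R1=(3,11,0) R0=(3,11,0)

Answer: 3 11 0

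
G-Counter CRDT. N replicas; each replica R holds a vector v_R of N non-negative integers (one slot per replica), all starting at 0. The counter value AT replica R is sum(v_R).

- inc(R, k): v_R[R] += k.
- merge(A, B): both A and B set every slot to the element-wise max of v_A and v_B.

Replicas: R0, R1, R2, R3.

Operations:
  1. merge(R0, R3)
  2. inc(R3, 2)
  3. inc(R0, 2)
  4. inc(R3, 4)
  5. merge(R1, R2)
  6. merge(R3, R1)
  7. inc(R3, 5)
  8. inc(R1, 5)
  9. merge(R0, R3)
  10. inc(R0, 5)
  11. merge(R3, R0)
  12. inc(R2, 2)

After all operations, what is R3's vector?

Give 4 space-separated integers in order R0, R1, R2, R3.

Op 1: merge R0<->R3 -> R0=(0,0,0,0) R3=(0,0,0,0)
Op 2: inc R3 by 2 -> R3=(0,0,0,2) value=2
Op 3: inc R0 by 2 -> R0=(2,0,0,0) value=2
Op 4: inc R3 by 4 -> R3=(0,0,0,6) value=6
Op 5: merge R1<->R2 -> R1=(0,0,0,0) R2=(0,0,0,0)
Op 6: merge R3<->R1 -> R3=(0,0,0,6) R1=(0,0,0,6)
Op 7: inc R3 by 5 -> R3=(0,0,0,11) value=11
Op 8: inc R1 by 5 -> R1=(0,5,0,6) value=11
Op 9: merge R0<->R3 -> R0=(2,0,0,11) R3=(2,0,0,11)
Op 10: inc R0 by 5 -> R0=(7,0,0,11) value=18
Op 11: merge R3<->R0 -> R3=(7,0,0,11) R0=(7,0,0,11)
Op 12: inc R2 by 2 -> R2=(0,0,2,0) value=2

Answer: 7 0 0 11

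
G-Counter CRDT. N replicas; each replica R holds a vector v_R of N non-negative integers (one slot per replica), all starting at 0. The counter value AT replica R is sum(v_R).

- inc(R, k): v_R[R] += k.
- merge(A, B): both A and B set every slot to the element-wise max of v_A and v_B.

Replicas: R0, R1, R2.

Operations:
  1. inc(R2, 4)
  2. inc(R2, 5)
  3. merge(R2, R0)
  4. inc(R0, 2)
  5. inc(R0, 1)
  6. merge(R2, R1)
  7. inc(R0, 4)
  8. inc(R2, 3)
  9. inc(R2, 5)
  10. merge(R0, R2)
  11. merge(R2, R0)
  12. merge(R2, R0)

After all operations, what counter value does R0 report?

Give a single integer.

Op 1: inc R2 by 4 -> R2=(0,0,4) value=4
Op 2: inc R2 by 5 -> R2=(0,0,9) value=9
Op 3: merge R2<->R0 -> R2=(0,0,9) R0=(0,0,9)
Op 4: inc R0 by 2 -> R0=(2,0,9) value=11
Op 5: inc R0 by 1 -> R0=(3,0,9) value=12
Op 6: merge R2<->R1 -> R2=(0,0,9) R1=(0,0,9)
Op 7: inc R0 by 4 -> R0=(7,0,9) value=16
Op 8: inc R2 by 3 -> R2=(0,0,12) value=12
Op 9: inc R2 by 5 -> R2=(0,0,17) value=17
Op 10: merge R0<->R2 -> R0=(7,0,17) R2=(7,0,17)
Op 11: merge R2<->R0 -> R2=(7,0,17) R0=(7,0,17)
Op 12: merge R2<->R0 -> R2=(7,0,17) R0=(7,0,17)

Answer: 24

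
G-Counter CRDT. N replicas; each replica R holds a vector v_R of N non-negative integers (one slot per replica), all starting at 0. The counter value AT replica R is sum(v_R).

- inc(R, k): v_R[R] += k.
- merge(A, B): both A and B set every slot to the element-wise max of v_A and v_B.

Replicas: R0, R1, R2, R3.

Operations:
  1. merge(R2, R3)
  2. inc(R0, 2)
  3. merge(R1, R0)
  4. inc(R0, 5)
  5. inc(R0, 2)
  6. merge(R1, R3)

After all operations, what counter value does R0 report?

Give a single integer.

Op 1: merge R2<->R3 -> R2=(0,0,0,0) R3=(0,0,0,0)
Op 2: inc R0 by 2 -> R0=(2,0,0,0) value=2
Op 3: merge R1<->R0 -> R1=(2,0,0,0) R0=(2,0,0,0)
Op 4: inc R0 by 5 -> R0=(7,0,0,0) value=7
Op 5: inc R0 by 2 -> R0=(9,0,0,0) value=9
Op 6: merge R1<->R3 -> R1=(2,0,0,0) R3=(2,0,0,0)

Answer: 9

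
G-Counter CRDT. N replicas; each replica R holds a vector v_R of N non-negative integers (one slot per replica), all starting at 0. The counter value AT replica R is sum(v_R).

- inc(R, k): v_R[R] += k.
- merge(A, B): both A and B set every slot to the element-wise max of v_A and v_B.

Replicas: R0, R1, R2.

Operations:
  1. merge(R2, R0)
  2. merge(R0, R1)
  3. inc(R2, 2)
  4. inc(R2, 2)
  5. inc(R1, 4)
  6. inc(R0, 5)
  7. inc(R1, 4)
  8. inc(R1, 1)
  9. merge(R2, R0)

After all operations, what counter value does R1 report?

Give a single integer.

Answer: 9

Derivation:
Op 1: merge R2<->R0 -> R2=(0,0,0) R0=(0,0,0)
Op 2: merge R0<->R1 -> R0=(0,0,0) R1=(0,0,0)
Op 3: inc R2 by 2 -> R2=(0,0,2) value=2
Op 4: inc R2 by 2 -> R2=(0,0,4) value=4
Op 5: inc R1 by 4 -> R1=(0,4,0) value=4
Op 6: inc R0 by 5 -> R0=(5,0,0) value=5
Op 7: inc R1 by 4 -> R1=(0,8,0) value=8
Op 8: inc R1 by 1 -> R1=(0,9,0) value=9
Op 9: merge R2<->R0 -> R2=(5,0,4) R0=(5,0,4)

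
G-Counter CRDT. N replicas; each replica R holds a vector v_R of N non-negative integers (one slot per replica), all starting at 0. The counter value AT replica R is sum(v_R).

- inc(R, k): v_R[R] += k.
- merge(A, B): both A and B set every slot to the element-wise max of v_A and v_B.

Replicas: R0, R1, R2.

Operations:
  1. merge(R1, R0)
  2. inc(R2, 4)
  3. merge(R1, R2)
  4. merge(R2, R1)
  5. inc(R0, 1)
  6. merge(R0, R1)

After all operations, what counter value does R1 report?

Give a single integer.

Op 1: merge R1<->R0 -> R1=(0,0,0) R0=(0,0,0)
Op 2: inc R2 by 4 -> R2=(0,0,4) value=4
Op 3: merge R1<->R2 -> R1=(0,0,4) R2=(0,0,4)
Op 4: merge R2<->R1 -> R2=(0,0,4) R1=(0,0,4)
Op 5: inc R0 by 1 -> R0=(1,0,0) value=1
Op 6: merge R0<->R1 -> R0=(1,0,4) R1=(1,0,4)

Answer: 5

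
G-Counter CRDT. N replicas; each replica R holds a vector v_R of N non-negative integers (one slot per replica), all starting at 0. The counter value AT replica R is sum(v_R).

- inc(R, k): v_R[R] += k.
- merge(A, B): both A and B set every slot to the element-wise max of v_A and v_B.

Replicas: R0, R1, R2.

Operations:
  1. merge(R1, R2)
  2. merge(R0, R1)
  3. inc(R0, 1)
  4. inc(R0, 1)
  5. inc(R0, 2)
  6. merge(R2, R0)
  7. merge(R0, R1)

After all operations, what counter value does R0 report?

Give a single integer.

Answer: 4

Derivation:
Op 1: merge R1<->R2 -> R1=(0,0,0) R2=(0,0,0)
Op 2: merge R0<->R1 -> R0=(0,0,0) R1=(0,0,0)
Op 3: inc R0 by 1 -> R0=(1,0,0) value=1
Op 4: inc R0 by 1 -> R0=(2,0,0) value=2
Op 5: inc R0 by 2 -> R0=(4,0,0) value=4
Op 6: merge R2<->R0 -> R2=(4,0,0) R0=(4,0,0)
Op 7: merge R0<->R1 -> R0=(4,0,0) R1=(4,0,0)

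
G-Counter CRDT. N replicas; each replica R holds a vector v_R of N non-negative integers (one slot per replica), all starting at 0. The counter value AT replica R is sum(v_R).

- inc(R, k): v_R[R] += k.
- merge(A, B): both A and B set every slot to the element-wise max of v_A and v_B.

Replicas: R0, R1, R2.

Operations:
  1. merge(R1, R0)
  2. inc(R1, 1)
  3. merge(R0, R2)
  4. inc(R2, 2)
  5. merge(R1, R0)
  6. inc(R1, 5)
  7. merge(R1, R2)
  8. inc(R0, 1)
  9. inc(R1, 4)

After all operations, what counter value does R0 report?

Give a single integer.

Op 1: merge R1<->R0 -> R1=(0,0,0) R0=(0,0,0)
Op 2: inc R1 by 1 -> R1=(0,1,0) value=1
Op 3: merge R0<->R2 -> R0=(0,0,0) R2=(0,0,0)
Op 4: inc R2 by 2 -> R2=(0,0,2) value=2
Op 5: merge R1<->R0 -> R1=(0,1,0) R0=(0,1,0)
Op 6: inc R1 by 5 -> R1=(0,6,0) value=6
Op 7: merge R1<->R2 -> R1=(0,6,2) R2=(0,6,2)
Op 8: inc R0 by 1 -> R0=(1,1,0) value=2
Op 9: inc R1 by 4 -> R1=(0,10,2) value=12

Answer: 2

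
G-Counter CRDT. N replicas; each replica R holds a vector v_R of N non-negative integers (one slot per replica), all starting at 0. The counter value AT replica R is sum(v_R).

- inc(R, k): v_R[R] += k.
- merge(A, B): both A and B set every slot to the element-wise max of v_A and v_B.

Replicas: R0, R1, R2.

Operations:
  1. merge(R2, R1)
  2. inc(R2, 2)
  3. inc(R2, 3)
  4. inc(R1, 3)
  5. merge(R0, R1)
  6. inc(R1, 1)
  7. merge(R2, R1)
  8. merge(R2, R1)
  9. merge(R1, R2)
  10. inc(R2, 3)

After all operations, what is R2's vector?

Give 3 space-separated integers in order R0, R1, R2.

Op 1: merge R2<->R1 -> R2=(0,0,0) R1=(0,0,0)
Op 2: inc R2 by 2 -> R2=(0,0,2) value=2
Op 3: inc R2 by 3 -> R2=(0,0,5) value=5
Op 4: inc R1 by 3 -> R1=(0,3,0) value=3
Op 5: merge R0<->R1 -> R0=(0,3,0) R1=(0,3,0)
Op 6: inc R1 by 1 -> R1=(0,4,0) value=4
Op 7: merge R2<->R1 -> R2=(0,4,5) R1=(0,4,5)
Op 8: merge R2<->R1 -> R2=(0,4,5) R1=(0,4,5)
Op 9: merge R1<->R2 -> R1=(0,4,5) R2=(0,4,5)
Op 10: inc R2 by 3 -> R2=(0,4,8) value=12

Answer: 0 4 8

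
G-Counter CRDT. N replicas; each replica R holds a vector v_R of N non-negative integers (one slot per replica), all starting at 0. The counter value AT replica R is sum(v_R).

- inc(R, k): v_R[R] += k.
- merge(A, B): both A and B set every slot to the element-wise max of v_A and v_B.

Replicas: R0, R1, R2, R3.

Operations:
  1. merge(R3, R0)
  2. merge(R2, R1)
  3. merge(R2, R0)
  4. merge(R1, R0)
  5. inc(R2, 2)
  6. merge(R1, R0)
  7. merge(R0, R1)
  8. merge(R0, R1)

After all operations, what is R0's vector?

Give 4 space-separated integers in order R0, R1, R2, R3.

Answer: 0 0 0 0

Derivation:
Op 1: merge R3<->R0 -> R3=(0,0,0,0) R0=(0,0,0,0)
Op 2: merge R2<->R1 -> R2=(0,0,0,0) R1=(0,0,0,0)
Op 3: merge R2<->R0 -> R2=(0,0,0,0) R0=(0,0,0,0)
Op 4: merge R1<->R0 -> R1=(0,0,0,0) R0=(0,0,0,0)
Op 5: inc R2 by 2 -> R2=(0,0,2,0) value=2
Op 6: merge R1<->R0 -> R1=(0,0,0,0) R0=(0,0,0,0)
Op 7: merge R0<->R1 -> R0=(0,0,0,0) R1=(0,0,0,0)
Op 8: merge R0<->R1 -> R0=(0,0,0,0) R1=(0,0,0,0)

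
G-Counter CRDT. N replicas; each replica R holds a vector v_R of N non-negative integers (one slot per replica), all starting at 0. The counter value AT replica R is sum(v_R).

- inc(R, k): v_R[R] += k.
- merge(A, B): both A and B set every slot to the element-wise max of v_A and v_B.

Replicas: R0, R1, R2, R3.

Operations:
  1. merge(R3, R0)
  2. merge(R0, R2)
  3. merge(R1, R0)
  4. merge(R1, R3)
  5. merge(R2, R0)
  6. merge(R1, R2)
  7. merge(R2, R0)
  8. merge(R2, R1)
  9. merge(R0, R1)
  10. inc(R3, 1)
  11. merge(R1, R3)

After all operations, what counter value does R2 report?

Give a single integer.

Op 1: merge R3<->R0 -> R3=(0,0,0,0) R0=(0,0,0,0)
Op 2: merge R0<->R2 -> R0=(0,0,0,0) R2=(0,0,0,0)
Op 3: merge R1<->R0 -> R1=(0,0,0,0) R0=(0,0,0,0)
Op 4: merge R1<->R3 -> R1=(0,0,0,0) R3=(0,0,0,0)
Op 5: merge R2<->R0 -> R2=(0,0,0,0) R0=(0,0,0,0)
Op 6: merge R1<->R2 -> R1=(0,0,0,0) R2=(0,0,0,0)
Op 7: merge R2<->R0 -> R2=(0,0,0,0) R0=(0,0,0,0)
Op 8: merge R2<->R1 -> R2=(0,0,0,0) R1=(0,0,0,0)
Op 9: merge R0<->R1 -> R0=(0,0,0,0) R1=(0,0,0,0)
Op 10: inc R3 by 1 -> R3=(0,0,0,1) value=1
Op 11: merge R1<->R3 -> R1=(0,0,0,1) R3=(0,0,0,1)

Answer: 0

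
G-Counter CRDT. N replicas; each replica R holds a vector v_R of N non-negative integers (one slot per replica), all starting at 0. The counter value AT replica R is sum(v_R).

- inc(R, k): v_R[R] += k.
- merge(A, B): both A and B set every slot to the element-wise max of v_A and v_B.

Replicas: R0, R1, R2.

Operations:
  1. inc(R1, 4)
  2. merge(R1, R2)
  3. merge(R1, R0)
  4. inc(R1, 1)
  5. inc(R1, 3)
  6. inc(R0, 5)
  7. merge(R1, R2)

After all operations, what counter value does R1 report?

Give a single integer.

Answer: 8

Derivation:
Op 1: inc R1 by 4 -> R1=(0,4,0) value=4
Op 2: merge R1<->R2 -> R1=(0,4,0) R2=(0,4,0)
Op 3: merge R1<->R0 -> R1=(0,4,0) R0=(0,4,0)
Op 4: inc R1 by 1 -> R1=(0,5,0) value=5
Op 5: inc R1 by 3 -> R1=(0,8,0) value=8
Op 6: inc R0 by 5 -> R0=(5,4,0) value=9
Op 7: merge R1<->R2 -> R1=(0,8,0) R2=(0,8,0)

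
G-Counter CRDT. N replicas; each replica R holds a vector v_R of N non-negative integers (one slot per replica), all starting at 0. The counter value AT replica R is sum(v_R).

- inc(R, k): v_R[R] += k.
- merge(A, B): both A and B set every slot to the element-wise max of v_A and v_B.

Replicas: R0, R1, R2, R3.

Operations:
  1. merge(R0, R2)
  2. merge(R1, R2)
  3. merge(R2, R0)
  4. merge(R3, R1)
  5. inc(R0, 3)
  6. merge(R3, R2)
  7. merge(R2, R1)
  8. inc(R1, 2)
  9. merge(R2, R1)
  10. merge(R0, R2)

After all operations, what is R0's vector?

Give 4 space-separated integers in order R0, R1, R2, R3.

Op 1: merge R0<->R2 -> R0=(0,0,0,0) R2=(0,0,0,0)
Op 2: merge R1<->R2 -> R1=(0,0,0,0) R2=(0,0,0,0)
Op 3: merge R2<->R0 -> R2=(0,0,0,0) R0=(0,0,0,0)
Op 4: merge R3<->R1 -> R3=(0,0,0,0) R1=(0,0,0,0)
Op 5: inc R0 by 3 -> R0=(3,0,0,0) value=3
Op 6: merge R3<->R2 -> R3=(0,0,0,0) R2=(0,0,0,0)
Op 7: merge R2<->R1 -> R2=(0,0,0,0) R1=(0,0,0,0)
Op 8: inc R1 by 2 -> R1=(0,2,0,0) value=2
Op 9: merge R2<->R1 -> R2=(0,2,0,0) R1=(0,2,0,0)
Op 10: merge R0<->R2 -> R0=(3,2,0,0) R2=(3,2,0,0)

Answer: 3 2 0 0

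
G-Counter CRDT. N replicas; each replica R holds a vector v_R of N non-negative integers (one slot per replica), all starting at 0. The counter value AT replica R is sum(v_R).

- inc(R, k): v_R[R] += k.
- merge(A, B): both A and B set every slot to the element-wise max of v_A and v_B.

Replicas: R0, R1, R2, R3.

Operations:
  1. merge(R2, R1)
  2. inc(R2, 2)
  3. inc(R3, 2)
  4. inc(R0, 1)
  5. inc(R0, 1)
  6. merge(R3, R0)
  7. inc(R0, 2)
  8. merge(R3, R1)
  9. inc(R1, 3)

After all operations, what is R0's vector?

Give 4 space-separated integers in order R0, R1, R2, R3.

Op 1: merge R2<->R1 -> R2=(0,0,0,0) R1=(0,0,0,0)
Op 2: inc R2 by 2 -> R2=(0,0,2,0) value=2
Op 3: inc R3 by 2 -> R3=(0,0,0,2) value=2
Op 4: inc R0 by 1 -> R0=(1,0,0,0) value=1
Op 5: inc R0 by 1 -> R0=(2,0,0,0) value=2
Op 6: merge R3<->R0 -> R3=(2,0,0,2) R0=(2,0,0,2)
Op 7: inc R0 by 2 -> R0=(4,0,0,2) value=6
Op 8: merge R3<->R1 -> R3=(2,0,0,2) R1=(2,0,0,2)
Op 9: inc R1 by 3 -> R1=(2,3,0,2) value=7

Answer: 4 0 0 2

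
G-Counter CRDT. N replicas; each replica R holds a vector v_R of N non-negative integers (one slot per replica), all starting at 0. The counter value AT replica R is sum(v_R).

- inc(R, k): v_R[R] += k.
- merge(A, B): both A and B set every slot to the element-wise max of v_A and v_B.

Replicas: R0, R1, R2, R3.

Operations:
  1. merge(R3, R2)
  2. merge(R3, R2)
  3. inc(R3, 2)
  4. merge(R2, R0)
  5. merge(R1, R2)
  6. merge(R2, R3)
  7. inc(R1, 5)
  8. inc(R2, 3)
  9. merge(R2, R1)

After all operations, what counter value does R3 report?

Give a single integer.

Answer: 2

Derivation:
Op 1: merge R3<->R2 -> R3=(0,0,0,0) R2=(0,0,0,0)
Op 2: merge R3<->R2 -> R3=(0,0,0,0) R2=(0,0,0,0)
Op 3: inc R3 by 2 -> R3=(0,0,0,2) value=2
Op 4: merge R2<->R0 -> R2=(0,0,0,0) R0=(0,0,0,0)
Op 5: merge R1<->R2 -> R1=(0,0,0,0) R2=(0,0,0,0)
Op 6: merge R2<->R3 -> R2=(0,0,0,2) R3=(0,0,0,2)
Op 7: inc R1 by 5 -> R1=(0,5,0,0) value=5
Op 8: inc R2 by 3 -> R2=(0,0,3,2) value=5
Op 9: merge R2<->R1 -> R2=(0,5,3,2) R1=(0,5,3,2)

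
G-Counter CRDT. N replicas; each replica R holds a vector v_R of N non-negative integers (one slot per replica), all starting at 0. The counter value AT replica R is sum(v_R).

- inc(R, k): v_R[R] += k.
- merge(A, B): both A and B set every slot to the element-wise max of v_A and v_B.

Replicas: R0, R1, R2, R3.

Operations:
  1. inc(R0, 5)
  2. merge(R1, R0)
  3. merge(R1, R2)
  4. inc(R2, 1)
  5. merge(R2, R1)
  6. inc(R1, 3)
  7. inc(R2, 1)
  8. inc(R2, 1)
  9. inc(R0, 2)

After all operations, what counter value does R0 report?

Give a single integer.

Op 1: inc R0 by 5 -> R0=(5,0,0,0) value=5
Op 2: merge R1<->R0 -> R1=(5,0,0,0) R0=(5,0,0,0)
Op 3: merge R1<->R2 -> R1=(5,0,0,0) R2=(5,0,0,0)
Op 4: inc R2 by 1 -> R2=(5,0,1,0) value=6
Op 5: merge R2<->R1 -> R2=(5,0,1,0) R1=(5,0,1,0)
Op 6: inc R1 by 3 -> R1=(5,3,1,0) value=9
Op 7: inc R2 by 1 -> R2=(5,0,2,0) value=7
Op 8: inc R2 by 1 -> R2=(5,0,3,0) value=8
Op 9: inc R0 by 2 -> R0=(7,0,0,0) value=7

Answer: 7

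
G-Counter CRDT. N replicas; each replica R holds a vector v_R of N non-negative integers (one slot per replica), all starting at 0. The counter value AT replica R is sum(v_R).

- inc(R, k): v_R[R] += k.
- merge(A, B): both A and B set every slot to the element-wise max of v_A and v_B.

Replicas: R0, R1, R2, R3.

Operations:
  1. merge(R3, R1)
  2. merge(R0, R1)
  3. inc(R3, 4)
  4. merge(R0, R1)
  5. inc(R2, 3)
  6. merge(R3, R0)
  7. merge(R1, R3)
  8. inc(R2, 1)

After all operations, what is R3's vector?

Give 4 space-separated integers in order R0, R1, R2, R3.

Answer: 0 0 0 4

Derivation:
Op 1: merge R3<->R1 -> R3=(0,0,0,0) R1=(0,0,0,0)
Op 2: merge R0<->R1 -> R0=(0,0,0,0) R1=(0,0,0,0)
Op 3: inc R3 by 4 -> R3=(0,0,0,4) value=4
Op 4: merge R0<->R1 -> R0=(0,0,0,0) R1=(0,0,0,0)
Op 5: inc R2 by 3 -> R2=(0,0,3,0) value=3
Op 6: merge R3<->R0 -> R3=(0,0,0,4) R0=(0,0,0,4)
Op 7: merge R1<->R3 -> R1=(0,0,0,4) R3=(0,0,0,4)
Op 8: inc R2 by 1 -> R2=(0,0,4,0) value=4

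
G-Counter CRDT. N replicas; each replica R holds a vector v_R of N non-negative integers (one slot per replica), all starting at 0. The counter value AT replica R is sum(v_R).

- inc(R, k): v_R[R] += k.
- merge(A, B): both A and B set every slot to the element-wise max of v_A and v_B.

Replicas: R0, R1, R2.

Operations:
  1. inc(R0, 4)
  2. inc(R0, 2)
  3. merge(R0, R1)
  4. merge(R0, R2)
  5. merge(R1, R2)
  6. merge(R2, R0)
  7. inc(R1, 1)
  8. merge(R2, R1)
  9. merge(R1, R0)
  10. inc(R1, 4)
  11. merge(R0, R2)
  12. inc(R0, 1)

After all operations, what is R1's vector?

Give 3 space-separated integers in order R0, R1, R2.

Answer: 6 5 0

Derivation:
Op 1: inc R0 by 4 -> R0=(4,0,0) value=4
Op 2: inc R0 by 2 -> R0=(6,0,0) value=6
Op 3: merge R0<->R1 -> R0=(6,0,0) R1=(6,0,0)
Op 4: merge R0<->R2 -> R0=(6,0,0) R2=(6,0,0)
Op 5: merge R1<->R2 -> R1=(6,0,0) R2=(6,0,0)
Op 6: merge R2<->R0 -> R2=(6,0,0) R0=(6,0,0)
Op 7: inc R1 by 1 -> R1=(6,1,0) value=7
Op 8: merge R2<->R1 -> R2=(6,1,0) R1=(6,1,0)
Op 9: merge R1<->R0 -> R1=(6,1,0) R0=(6,1,0)
Op 10: inc R1 by 4 -> R1=(6,5,0) value=11
Op 11: merge R0<->R2 -> R0=(6,1,0) R2=(6,1,0)
Op 12: inc R0 by 1 -> R0=(7,1,0) value=8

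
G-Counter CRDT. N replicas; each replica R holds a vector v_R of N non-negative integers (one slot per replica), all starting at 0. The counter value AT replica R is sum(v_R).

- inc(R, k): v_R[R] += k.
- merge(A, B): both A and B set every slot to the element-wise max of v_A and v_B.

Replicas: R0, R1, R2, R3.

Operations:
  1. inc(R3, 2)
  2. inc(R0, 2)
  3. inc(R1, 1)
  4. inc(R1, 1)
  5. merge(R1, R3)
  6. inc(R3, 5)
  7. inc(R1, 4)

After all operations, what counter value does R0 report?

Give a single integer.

Op 1: inc R3 by 2 -> R3=(0,0,0,2) value=2
Op 2: inc R0 by 2 -> R0=(2,0,0,0) value=2
Op 3: inc R1 by 1 -> R1=(0,1,0,0) value=1
Op 4: inc R1 by 1 -> R1=(0,2,0,0) value=2
Op 5: merge R1<->R3 -> R1=(0,2,0,2) R3=(0,2,0,2)
Op 6: inc R3 by 5 -> R3=(0,2,0,7) value=9
Op 7: inc R1 by 4 -> R1=(0,6,0,2) value=8

Answer: 2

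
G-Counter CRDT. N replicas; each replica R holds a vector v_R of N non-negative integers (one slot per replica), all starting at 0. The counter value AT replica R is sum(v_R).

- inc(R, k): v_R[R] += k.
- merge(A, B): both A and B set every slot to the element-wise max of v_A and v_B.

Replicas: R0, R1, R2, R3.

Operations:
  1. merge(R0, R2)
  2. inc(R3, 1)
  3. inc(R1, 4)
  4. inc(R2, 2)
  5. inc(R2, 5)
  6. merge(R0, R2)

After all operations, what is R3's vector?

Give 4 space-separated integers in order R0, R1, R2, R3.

Answer: 0 0 0 1

Derivation:
Op 1: merge R0<->R2 -> R0=(0,0,0,0) R2=(0,0,0,0)
Op 2: inc R3 by 1 -> R3=(0,0,0,1) value=1
Op 3: inc R1 by 4 -> R1=(0,4,0,0) value=4
Op 4: inc R2 by 2 -> R2=(0,0,2,0) value=2
Op 5: inc R2 by 5 -> R2=(0,0,7,0) value=7
Op 6: merge R0<->R2 -> R0=(0,0,7,0) R2=(0,0,7,0)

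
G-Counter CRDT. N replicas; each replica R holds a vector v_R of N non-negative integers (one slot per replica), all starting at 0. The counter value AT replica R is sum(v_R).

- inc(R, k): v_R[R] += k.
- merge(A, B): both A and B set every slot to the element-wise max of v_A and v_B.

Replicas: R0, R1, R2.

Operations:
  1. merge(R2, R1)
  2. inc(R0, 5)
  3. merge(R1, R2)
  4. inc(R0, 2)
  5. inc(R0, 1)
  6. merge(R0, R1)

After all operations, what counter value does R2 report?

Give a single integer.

Op 1: merge R2<->R1 -> R2=(0,0,0) R1=(0,0,0)
Op 2: inc R0 by 5 -> R0=(5,0,0) value=5
Op 3: merge R1<->R2 -> R1=(0,0,0) R2=(0,0,0)
Op 4: inc R0 by 2 -> R0=(7,0,0) value=7
Op 5: inc R0 by 1 -> R0=(8,0,0) value=8
Op 6: merge R0<->R1 -> R0=(8,0,0) R1=(8,0,0)

Answer: 0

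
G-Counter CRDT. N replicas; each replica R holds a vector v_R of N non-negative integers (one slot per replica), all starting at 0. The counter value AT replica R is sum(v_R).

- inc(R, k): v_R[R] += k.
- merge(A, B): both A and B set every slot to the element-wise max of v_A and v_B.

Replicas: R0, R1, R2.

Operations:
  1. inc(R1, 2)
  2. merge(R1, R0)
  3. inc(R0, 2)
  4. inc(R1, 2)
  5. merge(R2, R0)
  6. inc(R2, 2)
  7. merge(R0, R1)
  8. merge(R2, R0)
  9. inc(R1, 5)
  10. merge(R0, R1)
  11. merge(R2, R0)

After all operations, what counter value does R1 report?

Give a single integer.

Op 1: inc R1 by 2 -> R1=(0,2,0) value=2
Op 2: merge R1<->R0 -> R1=(0,2,0) R0=(0,2,0)
Op 3: inc R0 by 2 -> R0=(2,2,0) value=4
Op 4: inc R1 by 2 -> R1=(0,4,0) value=4
Op 5: merge R2<->R0 -> R2=(2,2,0) R0=(2,2,0)
Op 6: inc R2 by 2 -> R2=(2,2,2) value=6
Op 7: merge R0<->R1 -> R0=(2,4,0) R1=(2,4,0)
Op 8: merge R2<->R0 -> R2=(2,4,2) R0=(2,4,2)
Op 9: inc R1 by 5 -> R1=(2,9,0) value=11
Op 10: merge R0<->R1 -> R0=(2,9,2) R1=(2,9,2)
Op 11: merge R2<->R0 -> R2=(2,9,2) R0=(2,9,2)

Answer: 13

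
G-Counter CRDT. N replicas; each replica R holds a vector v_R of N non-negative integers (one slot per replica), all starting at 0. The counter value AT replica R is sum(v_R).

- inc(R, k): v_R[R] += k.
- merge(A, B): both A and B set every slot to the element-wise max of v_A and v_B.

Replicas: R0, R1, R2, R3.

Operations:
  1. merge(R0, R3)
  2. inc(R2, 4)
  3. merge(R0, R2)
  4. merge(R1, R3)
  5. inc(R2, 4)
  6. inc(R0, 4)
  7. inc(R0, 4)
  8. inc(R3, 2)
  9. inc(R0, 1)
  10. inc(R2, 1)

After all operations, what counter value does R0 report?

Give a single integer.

Answer: 13

Derivation:
Op 1: merge R0<->R3 -> R0=(0,0,0,0) R3=(0,0,0,0)
Op 2: inc R2 by 4 -> R2=(0,0,4,0) value=4
Op 3: merge R0<->R2 -> R0=(0,0,4,0) R2=(0,0,4,0)
Op 4: merge R1<->R3 -> R1=(0,0,0,0) R3=(0,0,0,0)
Op 5: inc R2 by 4 -> R2=(0,0,8,0) value=8
Op 6: inc R0 by 4 -> R0=(4,0,4,0) value=8
Op 7: inc R0 by 4 -> R0=(8,0,4,0) value=12
Op 8: inc R3 by 2 -> R3=(0,0,0,2) value=2
Op 9: inc R0 by 1 -> R0=(9,0,4,0) value=13
Op 10: inc R2 by 1 -> R2=(0,0,9,0) value=9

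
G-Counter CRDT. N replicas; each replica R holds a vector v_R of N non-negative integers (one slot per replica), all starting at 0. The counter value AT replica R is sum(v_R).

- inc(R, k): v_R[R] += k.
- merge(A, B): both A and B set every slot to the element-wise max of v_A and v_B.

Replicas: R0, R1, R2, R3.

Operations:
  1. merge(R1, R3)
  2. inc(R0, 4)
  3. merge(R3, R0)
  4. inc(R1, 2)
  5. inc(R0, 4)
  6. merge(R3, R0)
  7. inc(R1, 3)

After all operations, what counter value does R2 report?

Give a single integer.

Answer: 0

Derivation:
Op 1: merge R1<->R3 -> R1=(0,0,0,0) R3=(0,0,0,0)
Op 2: inc R0 by 4 -> R0=(4,0,0,0) value=4
Op 3: merge R3<->R0 -> R3=(4,0,0,0) R0=(4,0,0,0)
Op 4: inc R1 by 2 -> R1=(0,2,0,0) value=2
Op 5: inc R0 by 4 -> R0=(8,0,0,0) value=8
Op 6: merge R3<->R0 -> R3=(8,0,0,0) R0=(8,0,0,0)
Op 7: inc R1 by 3 -> R1=(0,5,0,0) value=5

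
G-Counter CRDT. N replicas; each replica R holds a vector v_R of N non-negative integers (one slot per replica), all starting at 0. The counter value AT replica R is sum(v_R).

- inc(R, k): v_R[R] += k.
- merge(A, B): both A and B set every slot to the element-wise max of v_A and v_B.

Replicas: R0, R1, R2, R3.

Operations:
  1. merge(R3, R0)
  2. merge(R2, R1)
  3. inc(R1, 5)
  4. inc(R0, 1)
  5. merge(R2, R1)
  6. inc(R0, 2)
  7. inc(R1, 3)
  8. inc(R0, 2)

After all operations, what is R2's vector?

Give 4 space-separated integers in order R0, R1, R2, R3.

Op 1: merge R3<->R0 -> R3=(0,0,0,0) R0=(0,0,0,0)
Op 2: merge R2<->R1 -> R2=(0,0,0,0) R1=(0,0,0,0)
Op 3: inc R1 by 5 -> R1=(0,5,0,0) value=5
Op 4: inc R0 by 1 -> R0=(1,0,0,0) value=1
Op 5: merge R2<->R1 -> R2=(0,5,0,0) R1=(0,5,0,0)
Op 6: inc R0 by 2 -> R0=(3,0,0,0) value=3
Op 7: inc R1 by 3 -> R1=(0,8,0,0) value=8
Op 8: inc R0 by 2 -> R0=(5,0,0,0) value=5

Answer: 0 5 0 0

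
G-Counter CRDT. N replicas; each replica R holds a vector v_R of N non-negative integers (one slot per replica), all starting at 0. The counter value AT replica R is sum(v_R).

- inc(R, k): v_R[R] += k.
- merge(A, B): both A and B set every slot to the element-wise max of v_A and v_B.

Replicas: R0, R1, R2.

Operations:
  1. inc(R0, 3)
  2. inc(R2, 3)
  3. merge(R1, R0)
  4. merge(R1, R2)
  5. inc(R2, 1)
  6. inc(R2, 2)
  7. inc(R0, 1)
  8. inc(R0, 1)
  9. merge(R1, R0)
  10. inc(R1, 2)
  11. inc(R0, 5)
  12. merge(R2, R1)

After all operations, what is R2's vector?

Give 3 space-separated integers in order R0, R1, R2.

Answer: 5 2 6

Derivation:
Op 1: inc R0 by 3 -> R0=(3,0,0) value=3
Op 2: inc R2 by 3 -> R2=(0,0,3) value=3
Op 3: merge R1<->R0 -> R1=(3,0,0) R0=(3,0,0)
Op 4: merge R1<->R2 -> R1=(3,0,3) R2=(3,0,3)
Op 5: inc R2 by 1 -> R2=(3,0,4) value=7
Op 6: inc R2 by 2 -> R2=(3,0,6) value=9
Op 7: inc R0 by 1 -> R0=(4,0,0) value=4
Op 8: inc R0 by 1 -> R0=(5,0,0) value=5
Op 9: merge R1<->R0 -> R1=(5,0,3) R0=(5,0,3)
Op 10: inc R1 by 2 -> R1=(5,2,3) value=10
Op 11: inc R0 by 5 -> R0=(10,0,3) value=13
Op 12: merge R2<->R1 -> R2=(5,2,6) R1=(5,2,6)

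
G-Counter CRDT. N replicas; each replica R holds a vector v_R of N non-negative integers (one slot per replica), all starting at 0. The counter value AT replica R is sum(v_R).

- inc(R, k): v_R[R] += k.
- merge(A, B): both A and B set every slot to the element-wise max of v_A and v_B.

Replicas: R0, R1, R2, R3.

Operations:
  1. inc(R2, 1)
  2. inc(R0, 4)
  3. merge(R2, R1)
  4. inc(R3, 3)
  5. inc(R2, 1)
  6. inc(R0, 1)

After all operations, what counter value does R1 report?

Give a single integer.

Op 1: inc R2 by 1 -> R2=(0,0,1,0) value=1
Op 2: inc R0 by 4 -> R0=(4,0,0,0) value=4
Op 3: merge R2<->R1 -> R2=(0,0,1,0) R1=(0,0,1,0)
Op 4: inc R3 by 3 -> R3=(0,0,0,3) value=3
Op 5: inc R2 by 1 -> R2=(0,0,2,0) value=2
Op 6: inc R0 by 1 -> R0=(5,0,0,0) value=5

Answer: 1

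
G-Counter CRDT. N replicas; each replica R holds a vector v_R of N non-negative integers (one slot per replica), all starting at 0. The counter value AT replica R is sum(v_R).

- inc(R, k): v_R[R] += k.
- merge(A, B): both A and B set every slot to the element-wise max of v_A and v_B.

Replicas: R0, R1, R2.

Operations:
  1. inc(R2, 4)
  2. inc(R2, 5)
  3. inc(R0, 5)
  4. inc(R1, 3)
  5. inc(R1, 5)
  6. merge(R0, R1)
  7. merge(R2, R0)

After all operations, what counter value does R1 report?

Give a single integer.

Answer: 13

Derivation:
Op 1: inc R2 by 4 -> R2=(0,0,4) value=4
Op 2: inc R2 by 5 -> R2=(0,0,9) value=9
Op 3: inc R0 by 5 -> R0=(5,0,0) value=5
Op 4: inc R1 by 3 -> R1=(0,3,0) value=3
Op 5: inc R1 by 5 -> R1=(0,8,0) value=8
Op 6: merge R0<->R1 -> R0=(5,8,0) R1=(5,8,0)
Op 7: merge R2<->R0 -> R2=(5,8,9) R0=(5,8,9)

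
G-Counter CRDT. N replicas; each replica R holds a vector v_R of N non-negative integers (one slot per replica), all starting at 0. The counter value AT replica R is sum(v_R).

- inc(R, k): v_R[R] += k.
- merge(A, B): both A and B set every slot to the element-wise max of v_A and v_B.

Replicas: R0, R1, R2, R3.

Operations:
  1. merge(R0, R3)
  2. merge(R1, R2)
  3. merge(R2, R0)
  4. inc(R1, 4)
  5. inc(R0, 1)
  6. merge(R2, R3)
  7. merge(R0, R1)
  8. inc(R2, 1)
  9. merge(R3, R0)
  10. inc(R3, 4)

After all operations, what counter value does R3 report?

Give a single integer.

Answer: 9

Derivation:
Op 1: merge R0<->R3 -> R0=(0,0,0,0) R3=(0,0,0,0)
Op 2: merge R1<->R2 -> R1=(0,0,0,0) R2=(0,0,0,0)
Op 3: merge R2<->R0 -> R2=(0,0,0,0) R0=(0,0,0,0)
Op 4: inc R1 by 4 -> R1=(0,4,0,0) value=4
Op 5: inc R0 by 1 -> R0=(1,0,0,0) value=1
Op 6: merge R2<->R3 -> R2=(0,0,0,0) R3=(0,0,0,0)
Op 7: merge R0<->R1 -> R0=(1,4,0,0) R1=(1,4,0,0)
Op 8: inc R2 by 1 -> R2=(0,0,1,0) value=1
Op 9: merge R3<->R0 -> R3=(1,4,0,0) R0=(1,4,0,0)
Op 10: inc R3 by 4 -> R3=(1,4,0,4) value=9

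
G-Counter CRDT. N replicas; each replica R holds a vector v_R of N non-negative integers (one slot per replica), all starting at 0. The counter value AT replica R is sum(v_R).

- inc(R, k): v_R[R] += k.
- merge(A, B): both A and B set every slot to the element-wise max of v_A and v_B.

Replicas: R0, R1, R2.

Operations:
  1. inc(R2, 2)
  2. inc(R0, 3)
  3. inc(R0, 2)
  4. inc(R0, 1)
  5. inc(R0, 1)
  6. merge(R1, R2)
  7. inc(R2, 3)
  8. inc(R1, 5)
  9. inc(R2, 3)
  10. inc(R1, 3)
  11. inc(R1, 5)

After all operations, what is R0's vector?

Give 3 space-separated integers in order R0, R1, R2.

Answer: 7 0 0

Derivation:
Op 1: inc R2 by 2 -> R2=(0,0,2) value=2
Op 2: inc R0 by 3 -> R0=(3,0,0) value=3
Op 3: inc R0 by 2 -> R0=(5,0,0) value=5
Op 4: inc R0 by 1 -> R0=(6,0,0) value=6
Op 5: inc R0 by 1 -> R0=(7,0,0) value=7
Op 6: merge R1<->R2 -> R1=(0,0,2) R2=(0,0,2)
Op 7: inc R2 by 3 -> R2=(0,0,5) value=5
Op 8: inc R1 by 5 -> R1=(0,5,2) value=7
Op 9: inc R2 by 3 -> R2=(0,0,8) value=8
Op 10: inc R1 by 3 -> R1=(0,8,2) value=10
Op 11: inc R1 by 5 -> R1=(0,13,2) value=15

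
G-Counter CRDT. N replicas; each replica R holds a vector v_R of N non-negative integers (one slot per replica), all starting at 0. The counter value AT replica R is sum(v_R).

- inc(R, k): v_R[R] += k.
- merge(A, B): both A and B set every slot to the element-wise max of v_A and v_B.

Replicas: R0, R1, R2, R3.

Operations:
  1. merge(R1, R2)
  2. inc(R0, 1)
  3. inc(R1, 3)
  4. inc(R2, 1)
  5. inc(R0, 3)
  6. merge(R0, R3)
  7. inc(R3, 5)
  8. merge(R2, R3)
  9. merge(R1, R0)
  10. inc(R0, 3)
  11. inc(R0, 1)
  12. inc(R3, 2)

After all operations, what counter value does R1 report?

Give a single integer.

Answer: 7

Derivation:
Op 1: merge R1<->R2 -> R1=(0,0,0,0) R2=(0,0,0,0)
Op 2: inc R0 by 1 -> R0=(1,0,0,0) value=1
Op 3: inc R1 by 3 -> R1=(0,3,0,0) value=3
Op 4: inc R2 by 1 -> R2=(0,0,1,0) value=1
Op 5: inc R0 by 3 -> R0=(4,0,0,0) value=4
Op 6: merge R0<->R3 -> R0=(4,0,0,0) R3=(4,0,0,0)
Op 7: inc R3 by 5 -> R3=(4,0,0,5) value=9
Op 8: merge R2<->R3 -> R2=(4,0,1,5) R3=(4,0,1,5)
Op 9: merge R1<->R0 -> R1=(4,3,0,0) R0=(4,3,0,0)
Op 10: inc R0 by 3 -> R0=(7,3,0,0) value=10
Op 11: inc R0 by 1 -> R0=(8,3,0,0) value=11
Op 12: inc R3 by 2 -> R3=(4,0,1,7) value=12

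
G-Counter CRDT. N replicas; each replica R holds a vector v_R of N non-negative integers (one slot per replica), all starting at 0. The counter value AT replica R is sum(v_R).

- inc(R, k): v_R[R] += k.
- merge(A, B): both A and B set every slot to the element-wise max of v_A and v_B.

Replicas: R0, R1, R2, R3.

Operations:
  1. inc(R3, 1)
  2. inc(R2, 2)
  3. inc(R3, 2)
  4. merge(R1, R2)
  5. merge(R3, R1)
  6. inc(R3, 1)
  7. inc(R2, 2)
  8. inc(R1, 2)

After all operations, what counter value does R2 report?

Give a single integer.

Op 1: inc R3 by 1 -> R3=(0,0,0,1) value=1
Op 2: inc R2 by 2 -> R2=(0,0,2,0) value=2
Op 3: inc R3 by 2 -> R3=(0,0,0,3) value=3
Op 4: merge R1<->R2 -> R1=(0,0,2,0) R2=(0,0,2,0)
Op 5: merge R3<->R1 -> R3=(0,0,2,3) R1=(0,0,2,3)
Op 6: inc R3 by 1 -> R3=(0,0,2,4) value=6
Op 7: inc R2 by 2 -> R2=(0,0,4,0) value=4
Op 8: inc R1 by 2 -> R1=(0,2,2,3) value=7

Answer: 4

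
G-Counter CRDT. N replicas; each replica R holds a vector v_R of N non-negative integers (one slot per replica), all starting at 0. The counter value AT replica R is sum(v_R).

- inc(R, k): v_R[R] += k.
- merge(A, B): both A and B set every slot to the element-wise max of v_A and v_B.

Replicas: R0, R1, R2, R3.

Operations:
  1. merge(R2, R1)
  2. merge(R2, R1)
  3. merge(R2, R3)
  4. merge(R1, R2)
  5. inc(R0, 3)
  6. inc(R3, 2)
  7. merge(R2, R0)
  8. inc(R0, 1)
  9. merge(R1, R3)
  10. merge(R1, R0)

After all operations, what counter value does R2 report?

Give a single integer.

Op 1: merge R2<->R1 -> R2=(0,0,0,0) R1=(0,0,0,0)
Op 2: merge R2<->R1 -> R2=(0,0,0,0) R1=(0,0,0,0)
Op 3: merge R2<->R3 -> R2=(0,0,0,0) R3=(0,0,0,0)
Op 4: merge R1<->R2 -> R1=(0,0,0,0) R2=(0,0,0,0)
Op 5: inc R0 by 3 -> R0=(3,0,0,0) value=3
Op 6: inc R3 by 2 -> R3=(0,0,0,2) value=2
Op 7: merge R2<->R0 -> R2=(3,0,0,0) R0=(3,0,0,0)
Op 8: inc R0 by 1 -> R0=(4,0,0,0) value=4
Op 9: merge R1<->R3 -> R1=(0,0,0,2) R3=(0,0,0,2)
Op 10: merge R1<->R0 -> R1=(4,0,0,2) R0=(4,0,0,2)

Answer: 3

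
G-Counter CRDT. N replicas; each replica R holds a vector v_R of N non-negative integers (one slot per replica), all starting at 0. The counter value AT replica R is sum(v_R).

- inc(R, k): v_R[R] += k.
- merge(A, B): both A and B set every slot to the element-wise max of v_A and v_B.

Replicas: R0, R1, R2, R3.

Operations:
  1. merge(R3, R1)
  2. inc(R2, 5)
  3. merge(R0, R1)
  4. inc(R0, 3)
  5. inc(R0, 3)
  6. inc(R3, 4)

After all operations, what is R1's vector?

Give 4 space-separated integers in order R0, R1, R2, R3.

Op 1: merge R3<->R1 -> R3=(0,0,0,0) R1=(0,0,0,0)
Op 2: inc R2 by 5 -> R2=(0,0,5,0) value=5
Op 3: merge R0<->R1 -> R0=(0,0,0,0) R1=(0,0,0,0)
Op 4: inc R0 by 3 -> R0=(3,0,0,0) value=3
Op 5: inc R0 by 3 -> R0=(6,0,0,0) value=6
Op 6: inc R3 by 4 -> R3=(0,0,0,4) value=4

Answer: 0 0 0 0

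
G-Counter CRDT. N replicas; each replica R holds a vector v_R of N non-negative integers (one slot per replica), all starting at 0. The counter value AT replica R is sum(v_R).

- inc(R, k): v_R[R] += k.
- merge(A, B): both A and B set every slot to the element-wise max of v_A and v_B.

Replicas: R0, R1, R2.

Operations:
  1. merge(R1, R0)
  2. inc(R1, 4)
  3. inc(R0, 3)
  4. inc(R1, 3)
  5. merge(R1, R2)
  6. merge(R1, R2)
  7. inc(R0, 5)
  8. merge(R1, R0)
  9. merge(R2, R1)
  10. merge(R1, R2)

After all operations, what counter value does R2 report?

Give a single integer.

Answer: 15

Derivation:
Op 1: merge R1<->R0 -> R1=(0,0,0) R0=(0,0,0)
Op 2: inc R1 by 4 -> R1=(0,4,0) value=4
Op 3: inc R0 by 3 -> R0=(3,0,0) value=3
Op 4: inc R1 by 3 -> R1=(0,7,0) value=7
Op 5: merge R1<->R2 -> R1=(0,7,0) R2=(0,7,0)
Op 6: merge R1<->R2 -> R1=(0,7,0) R2=(0,7,0)
Op 7: inc R0 by 5 -> R0=(8,0,0) value=8
Op 8: merge R1<->R0 -> R1=(8,7,0) R0=(8,7,0)
Op 9: merge R2<->R1 -> R2=(8,7,0) R1=(8,7,0)
Op 10: merge R1<->R2 -> R1=(8,7,0) R2=(8,7,0)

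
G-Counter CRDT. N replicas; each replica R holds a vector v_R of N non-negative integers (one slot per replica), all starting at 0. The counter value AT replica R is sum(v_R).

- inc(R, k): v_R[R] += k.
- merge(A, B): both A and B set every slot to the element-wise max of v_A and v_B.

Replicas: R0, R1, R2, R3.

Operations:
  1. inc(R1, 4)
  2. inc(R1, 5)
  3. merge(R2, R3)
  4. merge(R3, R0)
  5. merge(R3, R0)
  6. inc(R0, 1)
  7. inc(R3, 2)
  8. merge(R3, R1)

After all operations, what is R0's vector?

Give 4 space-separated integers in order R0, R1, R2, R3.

Op 1: inc R1 by 4 -> R1=(0,4,0,0) value=4
Op 2: inc R1 by 5 -> R1=(0,9,0,0) value=9
Op 3: merge R2<->R3 -> R2=(0,0,0,0) R3=(0,0,0,0)
Op 4: merge R3<->R0 -> R3=(0,0,0,0) R0=(0,0,0,0)
Op 5: merge R3<->R0 -> R3=(0,0,0,0) R0=(0,0,0,0)
Op 6: inc R0 by 1 -> R0=(1,0,0,0) value=1
Op 7: inc R3 by 2 -> R3=(0,0,0,2) value=2
Op 8: merge R3<->R1 -> R3=(0,9,0,2) R1=(0,9,0,2)

Answer: 1 0 0 0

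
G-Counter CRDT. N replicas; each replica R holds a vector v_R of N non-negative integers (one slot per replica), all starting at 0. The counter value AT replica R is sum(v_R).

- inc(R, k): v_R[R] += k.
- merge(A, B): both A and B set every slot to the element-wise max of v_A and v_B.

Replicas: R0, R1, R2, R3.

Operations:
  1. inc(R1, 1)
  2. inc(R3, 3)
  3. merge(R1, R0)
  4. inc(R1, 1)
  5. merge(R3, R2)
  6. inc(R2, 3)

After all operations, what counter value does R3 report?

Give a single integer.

Op 1: inc R1 by 1 -> R1=(0,1,0,0) value=1
Op 2: inc R3 by 3 -> R3=(0,0,0,3) value=3
Op 3: merge R1<->R0 -> R1=(0,1,0,0) R0=(0,1,0,0)
Op 4: inc R1 by 1 -> R1=(0,2,0,0) value=2
Op 5: merge R3<->R2 -> R3=(0,0,0,3) R2=(0,0,0,3)
Op 6: inc R2 by 3 -> R2=(0,0,3,3) value=6

Answer: 3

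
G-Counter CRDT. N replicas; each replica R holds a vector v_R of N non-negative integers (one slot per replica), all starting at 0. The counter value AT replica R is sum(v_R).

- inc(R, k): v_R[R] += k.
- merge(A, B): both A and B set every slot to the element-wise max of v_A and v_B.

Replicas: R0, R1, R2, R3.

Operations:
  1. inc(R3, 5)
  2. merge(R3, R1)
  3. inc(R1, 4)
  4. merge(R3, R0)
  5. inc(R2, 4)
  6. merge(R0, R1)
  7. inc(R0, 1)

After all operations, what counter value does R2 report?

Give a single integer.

Op 1: inc R3 by 5 -> R3=(0,0,0,5) value=5
Op 2: merge R3<->R1 -> R3=(0,0,0,5) R1=(0,0,0,5)
Op 3: inc R1 by 4 -> R1=(0,4,0,5) value=9
Op 4: merge R3<->R0 -> R3=(0,0,0,5) R0=(0,0,0,5)
Op 5: inc R2 by 4 -> R2=(0,0,4,0) value=4
Op 6: merge R0<->R1 -> R0=(0,4,0,5) R1=(0,4,0,5)
Op 7: inc R0 by 1 -> R0=(1,4,0,5) value=10

Answer: 4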